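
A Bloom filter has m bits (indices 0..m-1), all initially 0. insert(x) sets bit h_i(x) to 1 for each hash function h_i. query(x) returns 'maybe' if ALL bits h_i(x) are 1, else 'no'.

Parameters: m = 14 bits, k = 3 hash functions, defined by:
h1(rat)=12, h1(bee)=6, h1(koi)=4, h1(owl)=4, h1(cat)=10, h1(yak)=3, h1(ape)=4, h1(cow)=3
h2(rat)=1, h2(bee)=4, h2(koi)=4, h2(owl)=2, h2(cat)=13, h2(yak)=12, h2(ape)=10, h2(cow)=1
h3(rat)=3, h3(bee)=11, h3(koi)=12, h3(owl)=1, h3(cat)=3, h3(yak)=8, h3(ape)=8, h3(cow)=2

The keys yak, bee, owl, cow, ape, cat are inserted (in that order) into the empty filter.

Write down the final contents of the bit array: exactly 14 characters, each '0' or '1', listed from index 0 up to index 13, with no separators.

Answer: 01111010101111

Derivation:
Start: bits=00000000000000
After insert 'yak': sets bits 3 8 12 -> bits=00010000100010
After insert 'bee': sets bits 4 6 11 -> bits=00011010100110
After insert 'owl': sets bits 1 2 4 -> bits=01111010100110
After insert 'cow': sets bits 1 2 3 -> bits=01111010100110
After insert 'ape': sets bits 4 8 10 -> bits=01111010101110
After insert 'cat': sets bits 3 10 13 -> bits=01111010101111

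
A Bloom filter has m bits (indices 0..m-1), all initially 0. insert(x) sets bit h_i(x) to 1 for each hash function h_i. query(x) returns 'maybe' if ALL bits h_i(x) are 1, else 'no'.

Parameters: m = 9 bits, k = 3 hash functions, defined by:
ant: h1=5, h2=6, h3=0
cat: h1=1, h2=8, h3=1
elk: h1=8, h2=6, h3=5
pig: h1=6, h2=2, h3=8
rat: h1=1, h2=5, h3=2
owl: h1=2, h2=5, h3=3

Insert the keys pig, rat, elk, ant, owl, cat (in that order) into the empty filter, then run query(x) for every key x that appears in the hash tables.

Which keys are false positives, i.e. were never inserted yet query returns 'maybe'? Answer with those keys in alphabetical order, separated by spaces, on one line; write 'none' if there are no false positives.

Start: bits=000000000
After insert 'pig': sets bits 2 6 8 -> bits=001000101
After insert 'rat': sets bits 1 2 5 -> bits=011001101
After insert 'elk': sets bits 5 6 8 -> bits=011001101
After insert 'ant': sets bits 0 5 6 -> bits=111001101
After insert 'owl': sets bits 2 3 5 -> bits=111101101
After insert 'cat': sets bits 1 8 -> bits=111101101
Not inserted: (none) — query each against bits=111101101:
False positives (alphabetical): none

Answer: none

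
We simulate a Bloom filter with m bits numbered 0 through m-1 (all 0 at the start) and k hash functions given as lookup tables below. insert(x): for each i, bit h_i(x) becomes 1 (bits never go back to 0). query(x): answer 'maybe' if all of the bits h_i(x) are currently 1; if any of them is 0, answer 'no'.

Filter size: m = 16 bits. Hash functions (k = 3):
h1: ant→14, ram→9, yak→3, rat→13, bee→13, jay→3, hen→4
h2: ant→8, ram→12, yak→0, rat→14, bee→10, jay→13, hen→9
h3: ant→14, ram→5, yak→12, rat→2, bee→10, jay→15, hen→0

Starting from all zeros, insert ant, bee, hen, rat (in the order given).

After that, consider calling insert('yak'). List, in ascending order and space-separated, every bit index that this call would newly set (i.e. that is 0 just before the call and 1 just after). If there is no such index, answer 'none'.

Answer: 3 12

Derivation:
Start: bits=0000000000000000
After insert 'ant': sets bits 8 14 -> bits=0000000010000010
After insert 'bee': sets bits 10 13 -> bits=0000000010100110
After insert 'hen': sets bits 0 4 9 -> bits=1000100011100110
After insert 'rat': sets bits 2 13 14 -> bits=1010100011100110
insert 'yak' would touch bits 0 3 12; currently bit0=1, bit3=0, bit12=0
Bits that are 0 among those (would change 0->1): 3 12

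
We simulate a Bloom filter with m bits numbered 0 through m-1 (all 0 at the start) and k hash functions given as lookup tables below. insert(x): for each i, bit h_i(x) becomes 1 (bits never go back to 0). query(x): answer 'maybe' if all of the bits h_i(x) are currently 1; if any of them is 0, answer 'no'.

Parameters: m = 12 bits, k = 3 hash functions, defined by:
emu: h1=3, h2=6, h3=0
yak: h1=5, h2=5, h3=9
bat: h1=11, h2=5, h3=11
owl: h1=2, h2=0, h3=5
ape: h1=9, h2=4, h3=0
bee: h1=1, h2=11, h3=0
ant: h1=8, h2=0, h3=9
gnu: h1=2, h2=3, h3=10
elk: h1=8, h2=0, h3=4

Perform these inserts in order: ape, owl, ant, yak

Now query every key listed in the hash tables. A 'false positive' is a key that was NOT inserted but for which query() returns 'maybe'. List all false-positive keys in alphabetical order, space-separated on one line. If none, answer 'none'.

Answer: elk

Derivation:
Start: bits=000000000000
After insert 'ape': sets bits 0 4 9 -> bits=100010000100
After insert 'owl': sets bits 0 2 5 -> bits=101011000100
After insert 'ant': sets bits 0 8 9 -> bits=101011001100
After insert 'yak': sets bits 5 9 -> bits=101011001100
Not inserted: bat bee elk emu gnu — query each against bits=101011001100:
query bat: checks bit5=1, bit11=0 (has a 0) -> no => not a false positive
query bee: checks bit0=1, bit1=0, bit11=0 (has a 0) -> no => not a false positive
query elk: checks bit0=1, bit4=1, bit8=1 (all 1) -> maybe => FALSE POSITIVE
query emu: checks bit0=1, bit3=0, bit6=0 (has a 0) -> no => not a false positive
query gnu: checks bit2=1, bit3=0, bit10=0 (has a 0) -> no => not a false positive
False positives (alphabetical): elk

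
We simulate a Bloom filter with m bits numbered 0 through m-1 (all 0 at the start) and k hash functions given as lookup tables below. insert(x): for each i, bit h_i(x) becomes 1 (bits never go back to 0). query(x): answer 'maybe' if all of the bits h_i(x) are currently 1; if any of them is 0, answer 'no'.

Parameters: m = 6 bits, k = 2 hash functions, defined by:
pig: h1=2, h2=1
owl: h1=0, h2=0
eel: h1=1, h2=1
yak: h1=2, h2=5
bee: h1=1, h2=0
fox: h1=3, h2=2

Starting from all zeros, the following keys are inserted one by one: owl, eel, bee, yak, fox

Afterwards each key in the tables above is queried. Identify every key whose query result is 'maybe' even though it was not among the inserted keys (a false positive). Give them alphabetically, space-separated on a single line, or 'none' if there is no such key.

Start: bits=000000
After insert 'owl': sets bits 0 -> bits=100000
After insert 'eel': sets bits 1 -> bits=110000
After insert 'bee': sets bits 0 1 -> bits=110000
After insert 'yak': sets bits 2 5 -> bits=111001
After insert 'fox': sets bits 2 3 -> bits=111101
Not inserted: pig — query each against bits=111101:
query pig: checks bit1=1, bit2=1 (all 1) -> maybe => FALSE POSITIVE
False positives (alphabetical): pig

Answer: pig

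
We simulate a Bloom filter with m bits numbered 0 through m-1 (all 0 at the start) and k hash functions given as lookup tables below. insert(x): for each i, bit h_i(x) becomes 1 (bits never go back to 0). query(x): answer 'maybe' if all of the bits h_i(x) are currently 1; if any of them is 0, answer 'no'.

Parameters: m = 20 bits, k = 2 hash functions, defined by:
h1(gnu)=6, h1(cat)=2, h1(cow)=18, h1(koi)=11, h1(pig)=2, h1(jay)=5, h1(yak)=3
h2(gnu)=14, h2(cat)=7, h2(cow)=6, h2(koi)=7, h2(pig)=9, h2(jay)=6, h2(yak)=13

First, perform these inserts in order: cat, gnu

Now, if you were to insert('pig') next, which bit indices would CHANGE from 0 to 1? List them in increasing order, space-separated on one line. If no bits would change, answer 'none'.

Answer: 9

Derivation:
Start: bits=00000000000000000000
After insert 'cat': sets bits 2 7 -> bits=00100001000000000000
After insert 'gnu': sets bits 6 14 -> bits=00100011000000100000
insert 'pig' would touch bits 2 9; currently bit2=1, bit9=0
Bits that are 0 among those (would change 0->1): 9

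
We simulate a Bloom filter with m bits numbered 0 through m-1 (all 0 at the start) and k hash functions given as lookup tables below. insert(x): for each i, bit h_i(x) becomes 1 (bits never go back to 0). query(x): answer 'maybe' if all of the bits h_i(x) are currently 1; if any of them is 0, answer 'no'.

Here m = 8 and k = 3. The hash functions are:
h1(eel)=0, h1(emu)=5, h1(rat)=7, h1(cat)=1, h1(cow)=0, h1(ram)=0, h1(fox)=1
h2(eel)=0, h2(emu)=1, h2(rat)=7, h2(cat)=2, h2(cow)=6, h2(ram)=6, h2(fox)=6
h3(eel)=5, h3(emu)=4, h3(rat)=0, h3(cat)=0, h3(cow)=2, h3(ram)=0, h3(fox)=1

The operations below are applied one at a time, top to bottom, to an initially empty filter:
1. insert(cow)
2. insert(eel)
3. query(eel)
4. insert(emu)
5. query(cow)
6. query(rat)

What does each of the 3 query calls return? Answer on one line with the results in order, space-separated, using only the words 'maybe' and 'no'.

Answer: maybe maybe no

Derivation:
Start: bits=00000000
Op 1: insert cow -> sets bits 0 2 6 -> bits=10100010
Op 2: insert eel -> sets bits 0 5 -> bits=10100110
Op 3: query eel -> checks bit0=1, bit5=1 (all 1) -> maybe
Op 4: insert emu -> sets bits 1 4 5 -> bits=11101110
Op 5: query cow -> checks bit0=1, bit2=1, bit6=1 (all 1) -> maybe
Op 6: query rat -> checks bit0=1, bit7=0 (has a 0) -> no
Query results in order: maybe maybe no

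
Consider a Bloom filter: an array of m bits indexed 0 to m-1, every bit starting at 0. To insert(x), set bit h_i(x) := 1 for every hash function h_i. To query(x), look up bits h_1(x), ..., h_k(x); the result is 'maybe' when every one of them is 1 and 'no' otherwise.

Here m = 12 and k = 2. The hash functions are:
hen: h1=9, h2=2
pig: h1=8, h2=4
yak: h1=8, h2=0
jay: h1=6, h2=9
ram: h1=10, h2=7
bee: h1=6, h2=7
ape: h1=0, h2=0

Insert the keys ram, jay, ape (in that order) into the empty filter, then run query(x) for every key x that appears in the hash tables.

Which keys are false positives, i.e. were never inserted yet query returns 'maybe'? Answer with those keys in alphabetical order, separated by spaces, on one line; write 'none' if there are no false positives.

Answer: bee

Derivation:
Start: bits=000000000000
After insert 'ram': sets bits 7 10 -> bits=000000010010
After insert 'jay': sets bits 6 9 -> bits=000000110110
After insert 'ape': sets bits 0 -> bits=100000110110
Not inserted: bee hen pig yak — query each against bits=100000110110:
query bee: checks bit6=1, bit7=1 (all 1) -> maybe => FALSE POSITIVE
query hen: checks bit2=0, bit9=1 (has a 0) -> no => not a false positive
query pig: checks bit4=0, bit8=0 (has a 0) -> no => not a false positive
query yak: checks bit0=1, bit8=0 (has a 0) -> no => not a false positive
False positives (alphabetical): bee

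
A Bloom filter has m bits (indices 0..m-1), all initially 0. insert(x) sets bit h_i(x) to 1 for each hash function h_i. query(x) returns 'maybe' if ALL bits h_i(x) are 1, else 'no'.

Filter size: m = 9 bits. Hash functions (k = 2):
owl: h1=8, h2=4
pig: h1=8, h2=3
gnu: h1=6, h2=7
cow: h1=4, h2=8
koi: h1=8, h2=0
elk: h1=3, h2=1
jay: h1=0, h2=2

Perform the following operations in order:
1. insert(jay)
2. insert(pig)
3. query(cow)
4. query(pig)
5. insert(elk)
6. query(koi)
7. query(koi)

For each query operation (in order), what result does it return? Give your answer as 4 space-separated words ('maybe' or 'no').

Answer: no maybe maybe maybe

Derivation:
Start: bits=000000000
Op 1: insert jay -> sets bits 0 2 -> bits=101000000
Op 2: insert pig -> sets bits 3 8 -> bits=101100001
Op 3: query cow -> checks bit4=0, bit8=1 (has a 0) -> no
Op 4: query pig -> checks bit3=1, bit8=1 (all 1) -> maybe
Op 5: insert elk -> sets bits 1 3 -> bits=111100001
Op 6: query koi -> checks bit0=1, bit8=1 (all 1) -> maybe
Op 7: query koi -> checks bit0=1, bit8=1 (all 1) -> maybe
Query results in order: no maybe maybe maybe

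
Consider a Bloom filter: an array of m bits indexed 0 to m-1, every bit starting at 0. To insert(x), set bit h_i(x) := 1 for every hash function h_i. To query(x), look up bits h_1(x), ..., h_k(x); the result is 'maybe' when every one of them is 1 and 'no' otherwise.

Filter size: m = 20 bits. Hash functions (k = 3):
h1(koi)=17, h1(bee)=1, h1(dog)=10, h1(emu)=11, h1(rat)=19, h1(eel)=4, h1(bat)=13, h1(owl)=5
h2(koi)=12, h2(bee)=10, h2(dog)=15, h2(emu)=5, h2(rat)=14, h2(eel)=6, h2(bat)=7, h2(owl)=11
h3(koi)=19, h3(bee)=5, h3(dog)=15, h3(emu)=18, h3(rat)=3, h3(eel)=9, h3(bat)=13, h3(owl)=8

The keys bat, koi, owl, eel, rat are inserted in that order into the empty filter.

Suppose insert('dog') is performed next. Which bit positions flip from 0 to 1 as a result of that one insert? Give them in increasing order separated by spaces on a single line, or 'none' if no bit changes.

Answer: 10 15

Derivation:
Start: bits=00000000000000000000
After insert 'bat': sets bits 7 13 -> bits=00000001000001000000
After insert 'koi': sets bits 12 17 19 -> bits=00000001000011000101
After insert 'owl': sets bits 5 8 11 -> bits=00000101100111000101
After insert 'eel': sets bits 4 6 9 -> bits=00001111110111000101
After insert 'rat': sets bits 3 14 19 -> bits=00011111110111100101
insert 'dog' would touch bits 10 15; currently bit10=0, bit15=0
Bits that are 0 among those (would change 0->1): 10 15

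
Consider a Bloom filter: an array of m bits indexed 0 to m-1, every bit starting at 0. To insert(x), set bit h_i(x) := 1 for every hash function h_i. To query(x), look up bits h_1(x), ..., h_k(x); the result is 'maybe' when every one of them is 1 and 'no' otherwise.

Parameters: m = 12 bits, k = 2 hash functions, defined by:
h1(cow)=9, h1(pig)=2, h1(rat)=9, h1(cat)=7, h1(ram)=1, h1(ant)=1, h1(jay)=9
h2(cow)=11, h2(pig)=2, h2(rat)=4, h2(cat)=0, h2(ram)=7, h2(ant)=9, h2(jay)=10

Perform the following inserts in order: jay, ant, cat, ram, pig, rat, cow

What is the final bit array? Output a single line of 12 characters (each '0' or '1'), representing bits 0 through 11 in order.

Answer: 111010010111

Derivation:
Start: bits=000000000000
After insert 'jay': sets bits 9 10 -> bits=000000000110
After insert 'ant': sets bits 1 9 -> bits=010000000110
After insert 'cat': sets bits 0 7 -> bits=110000010110
After insert 'ram': sets bits 1 7 -> bits=110000010110
After insert 'pig': sets bits 2 -> bits=111000010110
After insert 'rat': sets bits 4 9 -> bits=111010010110
After insert 'cow': sets bits 9 11 -> bits=111010010111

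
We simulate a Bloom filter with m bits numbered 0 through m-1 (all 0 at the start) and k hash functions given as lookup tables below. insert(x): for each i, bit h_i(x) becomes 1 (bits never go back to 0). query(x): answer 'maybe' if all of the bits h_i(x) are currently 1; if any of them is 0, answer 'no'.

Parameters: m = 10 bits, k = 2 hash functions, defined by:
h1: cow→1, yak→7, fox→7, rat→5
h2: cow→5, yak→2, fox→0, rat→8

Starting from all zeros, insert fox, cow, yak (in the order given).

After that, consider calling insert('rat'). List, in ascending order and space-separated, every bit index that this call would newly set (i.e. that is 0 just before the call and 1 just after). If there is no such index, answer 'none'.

Answer: 8

Derivation:
Start: bits=0000000000
After insert 'fox': sets bits 0 7 -> bits=1000000100
After insert 'cow': sets bits 1 5 -> bits=1100010100
After insert 'yak': sets bits 2 7 -> bits=1110010100
insert 'rat' would touch bits 5 8; currently bit5=1, bit8=0
Bits that are 0 among those (would change 0->1): 8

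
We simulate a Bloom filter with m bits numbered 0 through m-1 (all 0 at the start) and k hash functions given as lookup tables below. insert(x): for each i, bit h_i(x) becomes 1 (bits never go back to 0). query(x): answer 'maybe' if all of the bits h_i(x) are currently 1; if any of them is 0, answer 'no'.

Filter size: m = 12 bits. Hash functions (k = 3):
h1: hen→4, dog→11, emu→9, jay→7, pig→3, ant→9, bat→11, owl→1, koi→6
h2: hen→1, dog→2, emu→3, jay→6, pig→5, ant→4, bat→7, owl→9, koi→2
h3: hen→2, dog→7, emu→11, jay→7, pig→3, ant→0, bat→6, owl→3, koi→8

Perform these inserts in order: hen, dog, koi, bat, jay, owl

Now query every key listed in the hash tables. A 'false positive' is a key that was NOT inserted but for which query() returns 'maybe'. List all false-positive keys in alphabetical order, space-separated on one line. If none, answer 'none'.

Start: bits=000000000000
After insert 'hen': sets bits 1 2 4 -> bits=011010000000
After insert 'dog': sets bits 2 7 11 -> bits=011010010001
After insert 'koi': sets bits 2 6 8 -> bits=011010111001
After insert 'bat': sets bits 6 7 11 -> bits=011010111001
After insert 'jay': sets bits 6 7 -> bits=011010111001
After insert 'owl': sets bits 1 3 9 -> bits=011110111101
Not inserted: ant emu pig — query each against bits=011110111101:
query ant: checks bit0=0, bit4=1, bit9=1 (has a 0) -> no => not a false positive
query emu: checks bit3=1, bit9=1, bit11=1 (all 1) -> maybe => FALSE POSITIVE
query pig: checks bit3=1, bit5=0 (has a 0) -> no => not a false positive
False positives (alphabetical): emu

Answer: emu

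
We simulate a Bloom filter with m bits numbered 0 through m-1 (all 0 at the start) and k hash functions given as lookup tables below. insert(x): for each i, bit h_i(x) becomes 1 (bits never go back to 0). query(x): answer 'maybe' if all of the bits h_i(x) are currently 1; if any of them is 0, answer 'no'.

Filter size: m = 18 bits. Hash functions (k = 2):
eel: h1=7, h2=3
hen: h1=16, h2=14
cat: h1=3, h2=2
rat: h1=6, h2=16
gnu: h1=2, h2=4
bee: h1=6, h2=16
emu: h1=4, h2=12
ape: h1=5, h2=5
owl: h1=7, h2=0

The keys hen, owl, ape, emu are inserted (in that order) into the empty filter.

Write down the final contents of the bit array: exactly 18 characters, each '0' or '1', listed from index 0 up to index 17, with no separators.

Start: bits=000000000000000000
After insert 'hen': sets bits 14 16 -> bits=000000000000001010
After insert 'owl': sets bits 0 7 -> bits=100000010000001010
After insert 'ape': sets bits 5 -> bits=100001010000001010
After insert 'emu': sets bits 4 12 -> bits=100011010000101010

Answer: 100011010000101010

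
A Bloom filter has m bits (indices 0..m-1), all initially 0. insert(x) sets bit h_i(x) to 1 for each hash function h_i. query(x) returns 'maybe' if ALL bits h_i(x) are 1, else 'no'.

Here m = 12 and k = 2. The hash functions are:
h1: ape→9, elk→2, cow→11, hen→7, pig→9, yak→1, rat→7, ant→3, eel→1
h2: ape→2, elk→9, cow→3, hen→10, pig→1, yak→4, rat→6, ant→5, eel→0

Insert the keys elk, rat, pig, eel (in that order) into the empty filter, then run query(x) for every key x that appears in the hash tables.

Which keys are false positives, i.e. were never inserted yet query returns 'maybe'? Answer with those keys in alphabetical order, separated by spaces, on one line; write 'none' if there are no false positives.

Answer: ape

Derivation:
Start: bits=000000000000
After insert 'elk': sets bits 2 9 -> bits=001000000100
After insert 'rat': sets bits 6 7 -> bits=001000110100
After insert 'pig': sets bits 1 9 -> bits=011000110100
After insert 'eel': sets bits 0 1 -> bits=111000110100
Not inserted: ant ape cow hen yak — query each against bits=111000110100:
query ant: checks bit3=0, bit5=0 (has a 0) -> no => not a false positive
query ape: checks bit2=1, bit9=1 (all 1) -> maybe => FALSE POSITIVE
query cow: checks bit3=0, bit11=0 (has a 0) -> no => not a false positive
query hen: checks bit7=1, bit10=0 (has a 0) -> no => not a false positive
query yak: checks bit1=1, bit4=0 (has a 0) -> no => not a false positive
False positives (alphabetical): ape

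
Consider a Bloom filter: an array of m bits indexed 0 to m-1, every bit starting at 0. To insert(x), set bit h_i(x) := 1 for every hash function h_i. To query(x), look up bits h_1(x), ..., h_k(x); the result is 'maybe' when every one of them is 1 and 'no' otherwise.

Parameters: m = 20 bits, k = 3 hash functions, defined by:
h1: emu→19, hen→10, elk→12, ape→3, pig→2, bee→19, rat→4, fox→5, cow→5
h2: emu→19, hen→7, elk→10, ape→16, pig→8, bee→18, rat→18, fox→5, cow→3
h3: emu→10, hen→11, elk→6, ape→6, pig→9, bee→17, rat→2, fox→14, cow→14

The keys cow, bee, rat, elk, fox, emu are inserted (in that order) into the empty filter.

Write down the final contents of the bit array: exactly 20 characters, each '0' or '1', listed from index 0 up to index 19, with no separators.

Start: bits=00000000000000000000
After insert 'cow': sets bits 3 5 14 -> bits=00010100000000100000
After insert 'bee': sets bits 17 18 19 -> bits=00010100000000100111
After insert 'rat': sets bits 2 4 18 -> bits=00111100000000100111
After insert 'elk': sets bits 6 10 12 -> bits=00111110001010100111
After insert 'fox': sets bits 5 14 -> bits=00111110001010100111
After insert 'emu': sets bits 10 19 -> bits=00111110001010100111

Answer: 00111110001010100111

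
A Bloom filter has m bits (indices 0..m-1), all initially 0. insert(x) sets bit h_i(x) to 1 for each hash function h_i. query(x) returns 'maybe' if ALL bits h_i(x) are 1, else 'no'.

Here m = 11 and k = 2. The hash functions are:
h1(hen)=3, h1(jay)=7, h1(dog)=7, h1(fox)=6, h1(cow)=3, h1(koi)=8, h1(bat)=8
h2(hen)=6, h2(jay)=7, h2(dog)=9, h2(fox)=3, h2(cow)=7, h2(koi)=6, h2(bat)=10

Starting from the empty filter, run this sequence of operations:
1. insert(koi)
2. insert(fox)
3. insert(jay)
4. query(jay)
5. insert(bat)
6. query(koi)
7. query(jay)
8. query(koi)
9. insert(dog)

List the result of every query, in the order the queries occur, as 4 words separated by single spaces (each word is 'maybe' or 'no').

Answer: maybe maybe maybe maybe

Derivation:
Start: bits=00000000000
Op 1: insert koi -> sets bits 6 8 -> bits=00000010100
Op 2: insert fox -> sets bits 3 6 -> bits=00010010100
Op 3: insert jay -> sets bits 7 -> bits=00010011100
Op 4: query jay -> checks bit7=1 (all 1) -> maybe
Op 5: insert bat -> sets bits 8 10 -> bits=00010011101
Op 6: query koi -> checks bit6=1, bit8=1 (all 1) -> maybe
Op 7: query jay -> checks bit7=1 (all 1) -> maybe
Op 8: query koi -> checks bit6=1, bit8=1 (all 1) -> maybe
Op 9: insert dog -> sets bits 7 9 -> bits=00010011111
Query results in order: maybe maybe maybe maybe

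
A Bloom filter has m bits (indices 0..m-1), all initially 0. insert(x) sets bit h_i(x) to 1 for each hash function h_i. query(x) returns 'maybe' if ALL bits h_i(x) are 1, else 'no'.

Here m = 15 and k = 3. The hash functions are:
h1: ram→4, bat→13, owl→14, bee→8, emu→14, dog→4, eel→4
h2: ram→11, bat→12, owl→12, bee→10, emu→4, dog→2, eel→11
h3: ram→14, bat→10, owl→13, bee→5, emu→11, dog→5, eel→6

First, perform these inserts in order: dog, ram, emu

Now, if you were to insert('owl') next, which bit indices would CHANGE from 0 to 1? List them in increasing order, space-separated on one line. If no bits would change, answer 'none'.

Answer: 12 13

Derivation:
Start: bits=000000000000000
After insert 'dog': sets bits 2 4 5 -> bits=001011000000000
After insert 'ram': sets bits 4 11 14 -> bits=001011000001001
After insert 'emu': sets bits 4 11 14 -> bits=001011000001001
insert 'owl' would touch bits 12 13 14; currently bit12=0, bit13=0, bit14=1
Bits that are 0 among those (would change 0->1): 12 13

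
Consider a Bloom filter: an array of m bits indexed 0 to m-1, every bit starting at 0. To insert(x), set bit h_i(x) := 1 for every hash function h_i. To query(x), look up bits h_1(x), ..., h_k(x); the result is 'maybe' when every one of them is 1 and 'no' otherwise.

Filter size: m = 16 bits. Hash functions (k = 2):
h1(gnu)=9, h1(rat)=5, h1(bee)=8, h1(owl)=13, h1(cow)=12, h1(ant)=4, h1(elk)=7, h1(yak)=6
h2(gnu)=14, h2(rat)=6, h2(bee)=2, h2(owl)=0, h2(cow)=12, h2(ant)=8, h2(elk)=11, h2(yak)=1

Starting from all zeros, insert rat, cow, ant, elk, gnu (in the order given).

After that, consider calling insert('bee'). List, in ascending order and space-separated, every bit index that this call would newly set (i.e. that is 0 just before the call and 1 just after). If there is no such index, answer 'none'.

Start: bits=0000000000000000
After insert 'rat': sets bits 5 6 -> bits=0000011000000000
After insert 'cow': sets bits 12 -> bits=0000011000001000
After insert 'ant': sets bits 4 8 -> bits=0000111010001000
After insert 'elk': sets bits 7 11 -> bits=0000111110011000
After insert 'gnu': sets bits 9 14 -> bits=0000111111011010
insert 'bee' would touch bits 2 8; currently bit2=0, bit8=1
Bits that are 0 among those (would change 0->1): 2

Answer: 2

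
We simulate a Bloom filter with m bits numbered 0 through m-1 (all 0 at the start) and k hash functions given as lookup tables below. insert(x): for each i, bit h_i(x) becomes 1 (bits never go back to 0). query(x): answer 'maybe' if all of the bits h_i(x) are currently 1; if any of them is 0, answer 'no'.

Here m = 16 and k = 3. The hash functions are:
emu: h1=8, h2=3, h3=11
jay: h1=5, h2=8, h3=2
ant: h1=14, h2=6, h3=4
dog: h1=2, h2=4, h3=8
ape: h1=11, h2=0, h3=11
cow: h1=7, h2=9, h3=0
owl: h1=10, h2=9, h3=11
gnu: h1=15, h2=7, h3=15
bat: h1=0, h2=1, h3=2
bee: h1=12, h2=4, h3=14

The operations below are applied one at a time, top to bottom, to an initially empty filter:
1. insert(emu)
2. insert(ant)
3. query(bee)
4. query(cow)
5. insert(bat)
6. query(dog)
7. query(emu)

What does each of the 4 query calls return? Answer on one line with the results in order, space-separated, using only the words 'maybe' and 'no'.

Answer: no no maybe maybe

Derivation:
Start: bits=0000000000000000
Op 1: insert emu -> sets bits 3 8 11 -> bits=0001000010010000
Op 2: insert ant -> sets bits 4 6 14 -> bits=0001101010010010
Op 3: query bee -> checks bit4=1, bit12=0, bit14=1 (has a 0) -> no
Op 4: query cow -> checks bit0=0, bit7=0, bit9=0 (has a 0) -> no
Op 5: insert bat -> sets bits 0 1 2 -> bits=1111101010010010
Op 6: query dog -> checks bit2=1, bit4=1, bit8=1 (all 1) -> maybe
Op 7: query emu -> checks bit3=1, bit8=1, bit11=1 (all 1) -> maybe
Query results in order: no no maybe maybe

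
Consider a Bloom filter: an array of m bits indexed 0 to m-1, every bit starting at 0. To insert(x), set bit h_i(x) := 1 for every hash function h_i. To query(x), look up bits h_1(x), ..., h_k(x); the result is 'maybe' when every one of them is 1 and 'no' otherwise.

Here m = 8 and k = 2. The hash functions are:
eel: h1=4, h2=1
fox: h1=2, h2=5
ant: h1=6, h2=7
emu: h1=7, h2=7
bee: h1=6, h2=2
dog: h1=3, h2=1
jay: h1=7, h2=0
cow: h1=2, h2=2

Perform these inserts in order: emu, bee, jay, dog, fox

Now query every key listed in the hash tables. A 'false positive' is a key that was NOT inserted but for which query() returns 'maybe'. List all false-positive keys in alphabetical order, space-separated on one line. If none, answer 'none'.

Start: bits=00000000
After insert 'emu': sets bits 7 -> bits=00000001
After insert 'bee': sets bits 2 6 -> bits=00100011
After insert 'jay': sets bits 0 7 -> bits=10100011
After insert 'dog': sets bits 1 3 -> bits=11110011
After insert 'fox': sets bits 2 5 -> bits=11110111
Not inserted: ant cow eel — query each against bits=11110111:
query ant: checks bit6=1, bit7=1 (all 1) -> maybe => FALSE POSITIVE
query cow: checks bit2=1 (all 1) -> maybe => FALSE POSITIVE
query eel: checks bit1=1, bit4=0 (has a 0) -> no => not a false positive
False positives (alphabetical): ant cow

Answer: ant cow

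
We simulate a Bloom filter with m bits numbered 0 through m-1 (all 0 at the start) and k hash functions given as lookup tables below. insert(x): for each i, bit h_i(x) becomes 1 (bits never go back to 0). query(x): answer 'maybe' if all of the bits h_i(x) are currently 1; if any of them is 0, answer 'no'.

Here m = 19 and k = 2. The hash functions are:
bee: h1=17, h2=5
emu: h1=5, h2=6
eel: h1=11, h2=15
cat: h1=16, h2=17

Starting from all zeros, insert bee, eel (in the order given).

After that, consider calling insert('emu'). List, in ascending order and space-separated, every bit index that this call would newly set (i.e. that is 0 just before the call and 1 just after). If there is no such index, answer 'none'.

Start: bits=0000000000000000000
After insert 'bee': sets bits 5 17 -> bits=0000010000000000010
After insert 'eel': sets bits 11 15 -> bits=0000010000010001010
insert 'emu' would touch bits 5 6; currently bit5=1, bit6=0
Bits that are 0 among those (would change 0->1): 6

Answer: 6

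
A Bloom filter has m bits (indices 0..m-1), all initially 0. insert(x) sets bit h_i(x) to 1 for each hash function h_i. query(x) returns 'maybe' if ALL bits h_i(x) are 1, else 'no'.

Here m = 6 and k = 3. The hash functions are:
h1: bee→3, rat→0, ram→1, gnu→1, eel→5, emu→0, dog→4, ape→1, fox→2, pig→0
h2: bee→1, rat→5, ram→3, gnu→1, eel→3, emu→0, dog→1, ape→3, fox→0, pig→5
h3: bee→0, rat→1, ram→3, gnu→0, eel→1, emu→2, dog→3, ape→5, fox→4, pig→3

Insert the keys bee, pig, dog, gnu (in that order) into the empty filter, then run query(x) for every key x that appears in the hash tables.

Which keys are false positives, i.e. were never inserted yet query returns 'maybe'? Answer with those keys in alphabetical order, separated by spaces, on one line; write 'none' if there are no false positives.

Answer: ape eel ram rat

Derivation:
Start: bits=000000
After insert 'bee': sets bits 0 1 3 -> bits=110100
After insert 'pig': sets bits 0 3 5 -> bits=110101
After insert 'dog': sets bits 1 3 4 -> bits=110111
After insert 'gnu': sets bits 0 1 -> bits=110111
Not inserted: ape eel emu fox ram rat — query each against bits=110111:
query ape: checks bit1=1, bit3=1, bit5=1 (all 1) -> maybe => FALSE POSITIVE
query eel: checks bit1=1, bit3=1, bit5=1 (all 1) -> maybe => FALSE POSITIVE
query emu: checks bit0=1, bit2=0 (has a 0) -> no => not a false positive
query fox: checks bit0=1, bit2=0, bit4=1 (has a 0) -> no => not a false positive
query ram: checks bit1=1, bit3=1 (all 1) -> maybe => FALSE POSITIVE
query rat: checks bit0=1, bit1=1, bit5=1 (all 1) -> maybe => FALSE POSITIVE
False positives (alphabetical): ape eel ram rat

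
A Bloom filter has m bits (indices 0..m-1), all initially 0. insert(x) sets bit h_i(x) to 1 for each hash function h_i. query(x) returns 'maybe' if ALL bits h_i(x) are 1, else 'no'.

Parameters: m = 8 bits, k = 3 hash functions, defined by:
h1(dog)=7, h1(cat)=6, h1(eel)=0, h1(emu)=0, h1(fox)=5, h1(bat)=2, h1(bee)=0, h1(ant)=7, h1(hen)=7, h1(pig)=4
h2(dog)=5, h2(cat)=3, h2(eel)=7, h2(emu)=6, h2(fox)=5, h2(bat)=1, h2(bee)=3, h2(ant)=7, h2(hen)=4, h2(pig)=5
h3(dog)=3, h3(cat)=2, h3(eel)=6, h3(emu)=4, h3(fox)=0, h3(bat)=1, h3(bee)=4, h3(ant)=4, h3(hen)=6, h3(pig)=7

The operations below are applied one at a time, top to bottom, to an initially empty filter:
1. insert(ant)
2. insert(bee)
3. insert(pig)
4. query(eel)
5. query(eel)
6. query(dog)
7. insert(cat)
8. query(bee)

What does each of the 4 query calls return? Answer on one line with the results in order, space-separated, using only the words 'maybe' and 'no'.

Start: bits=00000000
Op 1: insert ant -> sets bits 4 7 -> bits=00001001
Op 2: insert bee -> sets bits 0 3 4 -> bits=10011001
Op 3: insert pig -> sets bits 4 5 7 -> bits=10011101
Op 4: query eel -> checks bit0=1, bit6=0, bit7=1 (has a 0) -> no
Op 5: query eel -> checks bit0=1, bit6=0, bit7=1 (has a 0) -> no
Op 6: query dog -> checks bit3=1, bit5=1, bit7=1 (all 1) -> maybe
Op 7: insert cat -> sets bits 2 3 6 -> bits=10111111
Op 8: query bee -> checks bit0=1, bit3=1, bit4=1 (all 1) -> maybe
Query results in order: no no maybe maybe

Answer: no no maybe maybe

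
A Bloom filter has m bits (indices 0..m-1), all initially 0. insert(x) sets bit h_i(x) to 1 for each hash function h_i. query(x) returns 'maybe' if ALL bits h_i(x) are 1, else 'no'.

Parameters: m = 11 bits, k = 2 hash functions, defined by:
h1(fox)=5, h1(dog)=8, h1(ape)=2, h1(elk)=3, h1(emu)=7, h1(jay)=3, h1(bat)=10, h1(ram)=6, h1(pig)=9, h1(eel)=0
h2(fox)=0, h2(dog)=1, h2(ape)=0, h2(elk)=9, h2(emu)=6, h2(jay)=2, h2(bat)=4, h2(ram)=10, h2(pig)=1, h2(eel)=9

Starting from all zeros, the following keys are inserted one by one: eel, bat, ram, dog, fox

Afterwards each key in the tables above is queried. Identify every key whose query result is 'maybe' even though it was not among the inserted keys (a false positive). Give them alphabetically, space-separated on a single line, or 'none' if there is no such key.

Start: bits=00000000000
After insert 'eel': sets bits 0 9 -> bits=10000000010
After insert 'bat': sets bits 4 10 -> bits=10001000011
After insert 'ram': sets bits 6 10 -> bits=10001010011
After insert 'dog': sets bits 1 8 -> bits=11001010111
After insert 'fox': sets bits 0 5 -> bits=11001110111
Not inserted: ape elk emu jay pig — query each against bits=11001110111:
query ape: checks bit0=1, bit2=0 (has a 0) -> no => not a false positive
query elk: checks bit3=0, bit9=1 (has a 0) -> no => not a false positive
query emu: checks bit6=1, bit7=0 (has a 0) -> no => not a false positive
query jay: checks bit2=0, bit3=0 (has a 0) -> no => not a false positive
query pig: checks bit1=1, bit9=1 (all 1) -> maybe => FALSE POSITIVE
False positives (alphabetical): pig

Answer: pig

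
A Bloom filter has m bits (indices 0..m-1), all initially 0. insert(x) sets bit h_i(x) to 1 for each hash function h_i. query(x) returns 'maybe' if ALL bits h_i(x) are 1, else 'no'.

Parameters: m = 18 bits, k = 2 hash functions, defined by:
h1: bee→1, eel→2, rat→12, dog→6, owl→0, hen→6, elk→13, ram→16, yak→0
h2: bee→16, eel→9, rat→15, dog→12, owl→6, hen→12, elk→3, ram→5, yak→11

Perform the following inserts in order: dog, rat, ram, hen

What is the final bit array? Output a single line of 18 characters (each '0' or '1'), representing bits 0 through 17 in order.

Answer: 000001100000100110

Derivation:
Start: bits=000000000000000000
After insert 'dog': sets bits 6 12 -> bits=000000100000100000
After insert 'rat': sets bits 12 15 -> bits=000000100000100100
After insert 'ram': sets bits 5 16 -> bits=000001100000100110
After insert 'hen': sets bits 6 12 -> bits=000001100000100110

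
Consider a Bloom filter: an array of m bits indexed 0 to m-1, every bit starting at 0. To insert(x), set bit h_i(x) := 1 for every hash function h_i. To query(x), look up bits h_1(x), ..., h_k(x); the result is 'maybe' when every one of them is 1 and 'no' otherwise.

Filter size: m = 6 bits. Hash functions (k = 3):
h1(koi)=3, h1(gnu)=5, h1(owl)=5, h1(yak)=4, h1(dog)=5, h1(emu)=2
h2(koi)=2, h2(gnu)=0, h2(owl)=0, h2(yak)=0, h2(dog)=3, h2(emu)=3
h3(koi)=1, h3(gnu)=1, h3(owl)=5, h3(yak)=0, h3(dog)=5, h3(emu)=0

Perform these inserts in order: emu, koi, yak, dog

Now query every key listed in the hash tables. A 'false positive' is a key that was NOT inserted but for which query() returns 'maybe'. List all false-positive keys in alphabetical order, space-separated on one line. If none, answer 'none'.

Answer: gnu owl

Derivation:
Start: bits=000000
After insert 'emu': sets bits 0 2 3 -> bits=101100
After insert 'koi': sets bits 1 2 3 -> bits=111100
After insert 'yak': sets bits 0 4 -> bits=111110
After insert 'dog': sets bits 3 5 -> bits=111111
Not inserted: gnu owl — query each against bits=111111:
query gnu: checks bit0=1, bit1=1, bit5=1 (all 1) -> maybe => FALSE POSITIVE
query owl: checks bit0=1, bit5=1 (all 1) -> maybe => FALSE POSITIVE
False positives (alphabetical): gnu owl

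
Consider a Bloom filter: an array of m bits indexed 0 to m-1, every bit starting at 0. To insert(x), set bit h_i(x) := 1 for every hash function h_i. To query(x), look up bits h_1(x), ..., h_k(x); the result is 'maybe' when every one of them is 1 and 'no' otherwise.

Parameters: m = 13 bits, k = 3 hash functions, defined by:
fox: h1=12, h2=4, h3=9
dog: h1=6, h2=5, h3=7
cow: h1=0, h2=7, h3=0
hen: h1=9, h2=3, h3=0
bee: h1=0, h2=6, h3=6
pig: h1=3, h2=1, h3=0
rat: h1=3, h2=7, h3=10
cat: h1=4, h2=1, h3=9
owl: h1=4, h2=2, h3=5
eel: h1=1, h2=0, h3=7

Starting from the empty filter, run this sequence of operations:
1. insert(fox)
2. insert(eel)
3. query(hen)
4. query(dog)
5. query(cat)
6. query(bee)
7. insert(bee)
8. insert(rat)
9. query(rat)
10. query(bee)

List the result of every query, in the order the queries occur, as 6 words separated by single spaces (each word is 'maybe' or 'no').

Answer: no no maybe no maybe maybe

Derivation:
Start: bits=0000000000000
Op 1: insert fox -> sets bits 4 9 12 -> bits=0000100001001
Op 2: insert eel -> sets bits 0 1 7 -> bits=1100100101001
Op 3: query hen -> checks bit0=1, bit3=0, bit9=1 (has a 0) -> no
Op 4: query dog -> checks bit5=0, bit6=0, bit7=1 (has a 0) -> no
Op 5: query cat -> checks bit1=1, bit4=1, bit9=1 (all 1) -> maybe
Op 6: query bee -> checks bit0=1, bit6=0 (has a 0) -> no
Op 7: insert bee -> sets bits 0 6 -> bits=1100101101001
Op 8: insert rat -> sets bits 3 7 10 -> bits=1101101101101
Op 9: query rat -> checks bit3=1, bit7=1, bit10=1 (all 1) -> maybe
Op 10: query bee -> checks bit0=1, bit6=1 (all 1) -> maybe
Query results in order: no no maybe no maybe maybe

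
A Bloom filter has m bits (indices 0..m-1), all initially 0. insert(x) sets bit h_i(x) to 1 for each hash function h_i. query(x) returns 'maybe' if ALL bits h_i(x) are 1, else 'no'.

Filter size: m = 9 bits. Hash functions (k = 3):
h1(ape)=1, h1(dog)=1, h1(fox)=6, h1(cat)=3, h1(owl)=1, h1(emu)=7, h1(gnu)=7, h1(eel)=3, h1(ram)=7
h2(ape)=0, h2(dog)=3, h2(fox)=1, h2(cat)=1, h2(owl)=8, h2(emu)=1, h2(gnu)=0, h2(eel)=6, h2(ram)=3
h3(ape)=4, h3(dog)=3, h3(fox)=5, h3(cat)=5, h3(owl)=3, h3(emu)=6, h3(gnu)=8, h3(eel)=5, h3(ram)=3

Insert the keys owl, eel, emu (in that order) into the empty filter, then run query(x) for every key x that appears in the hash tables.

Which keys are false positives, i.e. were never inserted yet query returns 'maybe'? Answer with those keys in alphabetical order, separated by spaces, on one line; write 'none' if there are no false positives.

Start: bits=000000000
After insert 'owl': sets bits 1 3 8 -> bits=010100001
After insert 'eel': sets bits 3 5 6 -> bits=010101101
After insert 'emu': sets bits 1 6 7 -> bits=010101111
Not inserted: ape cat dog fox gnu ram — query each against bits=010101111:
query ape: checks bit0=0, bit1=1, bit4=0 (has a 0) -> no => not a false positive
query cat: checks bit1=1, bit3=1, bit5=1 (all 1) -> maybe => FALSE POSITIVE
query dog: checks bit1=1, bit3=1 (all 1) -> maybe => FALSE POSITIVE
query fox: checks bit1=1, bit5=1, bit6=1 (all 1) -> maybe => FALSE POSITIVE
query gnu: checks bit0=0, bit7=1, bit8=1 (has a 0) -> no => not a false positive
query ram: checks bit3=1, bit7=1 (all 1) -> maybe => FALSE POSITIVE
False positives (alphabetical): cat dog fox ram

Answer: cat dog fox ram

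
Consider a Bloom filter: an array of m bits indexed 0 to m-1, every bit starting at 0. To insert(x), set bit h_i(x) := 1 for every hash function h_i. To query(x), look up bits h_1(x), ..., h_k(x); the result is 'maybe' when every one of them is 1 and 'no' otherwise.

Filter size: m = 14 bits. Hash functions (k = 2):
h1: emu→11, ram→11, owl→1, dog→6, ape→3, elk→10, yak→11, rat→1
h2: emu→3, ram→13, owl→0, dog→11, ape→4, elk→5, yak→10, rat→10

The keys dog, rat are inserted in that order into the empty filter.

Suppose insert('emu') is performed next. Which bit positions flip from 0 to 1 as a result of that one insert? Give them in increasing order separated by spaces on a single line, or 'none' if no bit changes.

Start: bits=00000000000000
After insert 'dog': sets bits 6 11 -> bits=00000010000100
After insert 'rat': sets bits 1 10 -> bits=01000010001100
insert 'emu' would touch bits 3 11; currently bit3=0, bit11=1
Bits that are 0 among those (would change 0->1): 3

Answer: 3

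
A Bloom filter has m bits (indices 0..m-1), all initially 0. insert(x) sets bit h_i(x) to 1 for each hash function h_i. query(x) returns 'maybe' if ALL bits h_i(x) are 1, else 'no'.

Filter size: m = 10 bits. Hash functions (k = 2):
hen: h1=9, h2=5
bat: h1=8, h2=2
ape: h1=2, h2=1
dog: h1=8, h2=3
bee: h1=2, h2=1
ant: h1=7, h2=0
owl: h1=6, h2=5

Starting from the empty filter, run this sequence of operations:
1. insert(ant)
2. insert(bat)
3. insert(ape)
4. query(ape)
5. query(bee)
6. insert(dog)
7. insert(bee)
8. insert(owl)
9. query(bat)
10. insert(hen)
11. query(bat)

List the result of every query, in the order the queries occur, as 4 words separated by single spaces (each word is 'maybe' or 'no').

Start: bits=0000000000
Op 1: insert ant -> sets bits 0 7 -> bits=1000000100
Op 2: insert bat -> sets bits 2 8 -> bits=1010000110
Op 3: insert ape -> sets bits 1 2 -> bits=1110000110
Op 4: query ape -> checks bit1=1, bit2=1 (all 1) -> maybe
Op 5: query bee -> checks bit1=1, bit2=1 (all 1) -> maybe
Op 6: insert dog -> sets bits 3 8 -> bits=1111000110
Op 7: insert bee -> sets bits 1 2 -> bits=1111000110
Op 8: insert owl -> sets bits 5 6 -> bits=1111011110
Op 9: query bat -> checks bit2=1, bit8=1 (all 1) -> maybe
Op 10: insert hen -> sets bits 5 9 -> bits=1111011111
Op 11: query bat -> checks bit2=1, bit8=1 (all 1) -> maybe
Query results in order: maybe maybe maybe maybe

Answer: maybe maybe maybe maybe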